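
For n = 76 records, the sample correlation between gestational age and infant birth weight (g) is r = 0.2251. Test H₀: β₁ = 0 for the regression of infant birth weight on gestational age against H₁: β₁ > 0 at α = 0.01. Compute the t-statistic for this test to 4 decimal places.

t = r·√(n − 2)/√(1 − r²) = 0.2251·√74/√0.94933 = 1.9874.
df = n − 2 = 74.
One-sided p ≈ 0.0253, which is ≥ 0.01, so fail to reject H₀.
The data do not give significant evidence of a linear association between gestational age and infant birth weight.

t = 1.9874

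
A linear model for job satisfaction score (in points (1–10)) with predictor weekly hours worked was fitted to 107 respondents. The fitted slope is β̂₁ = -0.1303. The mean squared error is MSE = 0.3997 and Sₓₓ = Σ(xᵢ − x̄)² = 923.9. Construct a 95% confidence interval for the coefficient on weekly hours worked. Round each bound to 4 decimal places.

(-0.1715, -0.0891)

SE(β̂₁) = √(MSE/Sₓₓ) = √(0.3997/923.9) = 0.0207996.
df = n − 2 = 105.
t* = t_{0.025, 105} = 1.982815.
Margin = t* × SE = 1.982815 × 0.0207996 = 0.041242.
CI: -0.1303 ± 0.041242 → (-0.1715, -0.0891).
With 95% confidence, each one-unit increase in weekly hours worked is associated with a change of between -0.1715 and -0.0891 points (1–10) in job satisfaction score.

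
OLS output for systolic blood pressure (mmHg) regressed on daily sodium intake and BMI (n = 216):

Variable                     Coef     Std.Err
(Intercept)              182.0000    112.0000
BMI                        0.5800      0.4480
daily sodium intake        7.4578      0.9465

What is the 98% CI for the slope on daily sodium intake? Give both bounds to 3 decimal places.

Read off: b = 7.4578, SE = 0.9465 for daily sodium intake.
df = n − k − 1 = 216 − 2 − 1 = 213.
t* = t_{0.01, 213} = 2.343982.
Margin = t* × SE = 2.343982 × 0.9465 = 2.21858.
CI: 7.4578 ± 2.21858 → (5.239, 9.676).

(5.239, 9.676)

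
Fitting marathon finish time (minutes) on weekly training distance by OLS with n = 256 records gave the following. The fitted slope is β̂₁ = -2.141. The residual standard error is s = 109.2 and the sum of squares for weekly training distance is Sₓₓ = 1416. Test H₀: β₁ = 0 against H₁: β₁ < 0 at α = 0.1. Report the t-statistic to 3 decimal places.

SE(β̂₁) = s/√Sₓₓ = 109.2/√1416 = 2.90196.
t = -2.141 / 2.90196 = -0.738.
df = n − 2 = 254.
One-sided p ≈ 0.2307, which is ≥ 0.1, so fail to reject H₀.
The data do not give significant evidence that the true slope on weekly training distance is negative.

t = -0.738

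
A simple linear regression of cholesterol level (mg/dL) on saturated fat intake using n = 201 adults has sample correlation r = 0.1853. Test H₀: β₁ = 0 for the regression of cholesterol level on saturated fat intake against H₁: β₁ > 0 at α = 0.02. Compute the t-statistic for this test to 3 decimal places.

t = 2.660

t = r·√(n − 2)/√(1 − r²) = 0.1853·√199/√0.965664 = 2.660.
df = n − 2 = 199.
One-sided p ≈ 0.0042, which is < 0.02, so reject H₀.
There is evidence of a linear association between saturated fat intake and cholesterol level.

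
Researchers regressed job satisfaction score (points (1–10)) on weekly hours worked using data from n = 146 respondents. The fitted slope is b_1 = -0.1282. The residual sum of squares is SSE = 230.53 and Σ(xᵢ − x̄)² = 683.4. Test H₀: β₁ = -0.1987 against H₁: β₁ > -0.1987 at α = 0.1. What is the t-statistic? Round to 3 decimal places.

MSE = SSE/(n − 2) = 230.53/144 = 1.6009.
SE(b_1) = √(MSE/Sₓₓ) = √(1.6009/683.4) = 0.0484.
t = (-0.1282 − (-0.1987)) / 0.0484 = 1.457.
df = n − 2 = 144.
One-sided p ≈ 0.0737, which is < 0.1, so reject H₀.
There is evidence that the true slope on weekly hours worked exceeds -0.1987 points (1–10) per unit.

t = 1.457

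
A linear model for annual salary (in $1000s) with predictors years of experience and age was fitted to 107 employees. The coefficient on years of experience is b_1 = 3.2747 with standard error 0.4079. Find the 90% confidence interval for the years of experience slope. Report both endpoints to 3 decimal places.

(2.598, 3.952)

df = n − k − 1 = 107 − 2 − 1 = 104.
t* = t_{0.05, 104} = 1.659637.
Margin = t* × SE = 1.659637 × 0.4079 = 0.67697.
CI: 3.2747 ± 0.67697 → (2.598, 3.952).
With 90% confidence, each one-unit increase in years of experience is associated with a change of between 2.598 and 3.952 $1000s in annual salary, holding the other predictors fixed.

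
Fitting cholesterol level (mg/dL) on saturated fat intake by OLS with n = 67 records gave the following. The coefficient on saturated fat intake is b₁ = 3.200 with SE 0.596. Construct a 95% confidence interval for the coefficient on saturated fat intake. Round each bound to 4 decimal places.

(2.0097, 4.3903)

df = n − 2 = 67 − 2 = 65.
t* = t_{0.025, 65} = 1.997138.
Margin = t* × SE = 1.997138 × 0.596 = 1.190294.
CI: 3.200 ± 1.190294 → (2.0097, 4.3903).
With 95% confidence, each one-unit increase in saturated fat intake is associated with a change of between 2.0097 and 4.3903 mg/dL in cholesterol level.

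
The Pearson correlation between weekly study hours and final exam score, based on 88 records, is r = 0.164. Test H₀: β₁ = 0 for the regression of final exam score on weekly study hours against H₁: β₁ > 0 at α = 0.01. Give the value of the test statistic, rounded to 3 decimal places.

t = 1.542

t = r·√(n − 2)/√(1 − r²) = 0.164·√86/√0.973104 = 1.542.
df = n − 2 = 86.
One-sided p ≈ 0.0634, which is ≥ 0.01, so fail to reject H₀.
The data do not give significant evidence of a linear association between weekly study hours and final exam score.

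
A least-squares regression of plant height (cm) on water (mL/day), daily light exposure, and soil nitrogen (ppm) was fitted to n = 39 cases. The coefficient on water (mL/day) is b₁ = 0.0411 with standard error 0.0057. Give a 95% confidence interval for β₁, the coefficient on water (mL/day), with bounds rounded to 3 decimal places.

df = n − k − 1 = 39 − 3 − 1 = 35.
t* = t_{0.025, 35} = 2.030108.
Margin = t* × SE = 2.030108 × 0.0057 = 0.01157.
CI: 0.0411 ± 0.01157 → (0.030, 0.053).
With 95% confidence, each one-unit increase in water (mL/day) is associated with a change of between 0.030 and 0.053 cm in plant height, holding the other predictors fixed.

(0.030, 0.053)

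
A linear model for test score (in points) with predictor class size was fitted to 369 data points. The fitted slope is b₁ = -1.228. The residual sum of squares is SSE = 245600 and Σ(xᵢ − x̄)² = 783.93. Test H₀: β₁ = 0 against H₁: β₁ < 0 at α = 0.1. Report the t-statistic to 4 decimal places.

t = -1.3291

MSE = SSE/(n − 2) = 245600/367 = 669.21.
SE(b₁) = √(MSE/Sₓₓ) = √(669.21/783.93) = 0.923937.
t = -1.228 / 0.923937 = -1.3291.
df = n − 2 = 367.
One-sided p ≈ 0.0923, which is < 0.1, so reject H₀.
There is evidence that the true slope on class size is negative.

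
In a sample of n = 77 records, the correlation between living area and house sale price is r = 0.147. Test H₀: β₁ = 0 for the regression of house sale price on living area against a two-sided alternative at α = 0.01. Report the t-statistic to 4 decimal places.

t = 1.2870

t = r·√(n − 2)/√(1 − r²) = 0.147·√75/√0.978391 = 1.2870.
df = n − 2 = 75.
Two-sided p ≈ 0.2020, which is ≥ 0.01, so fail to reject H₀.
The data do not give significant evidence of a linear association between living area and house sale price.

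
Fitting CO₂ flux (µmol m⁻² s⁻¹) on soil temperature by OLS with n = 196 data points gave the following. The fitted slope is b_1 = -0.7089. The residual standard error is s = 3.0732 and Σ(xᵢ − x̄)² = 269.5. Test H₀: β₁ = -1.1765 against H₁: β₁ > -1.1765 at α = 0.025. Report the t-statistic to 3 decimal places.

SE(b_1) = s/√Sₓₓ = 3.0732/√269.5 = 0.187202.
t = (-0.7089 − (-1.1765)) / 0.187202 = 2.498.
df = n − 2 = 194.
One-sided p ≈ 0.0067, which is < 0.025, so reject H₀.
There is evidence that the true slope on soil temperature exceeds -1.1765 µmol m⁻² s⁻¹ per unit.

t = 2.498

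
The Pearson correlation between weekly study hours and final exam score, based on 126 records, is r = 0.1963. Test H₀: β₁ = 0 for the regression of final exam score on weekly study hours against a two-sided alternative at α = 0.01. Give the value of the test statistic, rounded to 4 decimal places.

t = 2.2293

t = r·√(n − 2)/√(1 − r²) = 0.1963·√124/√0.961466 = 2.2293.
df = n − 2 = 124.
Two-sided p ≈ 0.0276, which is ≥ 0.01, so fail to reject H₀.
The data do not give significant evidence of a linear association between weekly study hours and final exam score.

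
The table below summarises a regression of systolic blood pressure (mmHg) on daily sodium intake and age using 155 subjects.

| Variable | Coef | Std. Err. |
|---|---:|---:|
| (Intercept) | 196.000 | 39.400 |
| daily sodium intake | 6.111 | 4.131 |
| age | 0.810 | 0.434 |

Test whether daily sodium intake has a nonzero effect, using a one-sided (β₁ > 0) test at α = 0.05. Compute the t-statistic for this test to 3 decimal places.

Read off: b = 6.111, SE = 4.131 for daily sodium intake.
H₀: β₁ = 0 vs H₁: β₁ > 0.
t = 6.111 / 4.131 = 1.479.
df = n − k − 1 = 155 − 2 − 1 = 152.
One-sided p ≈ 0.0706, which is ≥ 0.05, so fail to reject H₀.
The data do not give significant evidence that the true slope on daily sodium intake is positive, holding the other predictors fixed.

t = 1.479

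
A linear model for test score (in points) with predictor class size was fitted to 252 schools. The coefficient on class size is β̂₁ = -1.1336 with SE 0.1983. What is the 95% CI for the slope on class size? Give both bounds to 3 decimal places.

df = n − 2 = 252 − 2 = 250.
t* = t_{0.025, 250} = 1.969498.
Margin = t* × SE = 1.969498 × 0.1983 = 0.39055.
CI: -1.1336 ± 0.39055 → (-1.524, -0.743).
With 95% confidence, each one-unit increase in class size is associated with a change of between -1.524 and -0.743 points in test score.

(-1.524, -0.743)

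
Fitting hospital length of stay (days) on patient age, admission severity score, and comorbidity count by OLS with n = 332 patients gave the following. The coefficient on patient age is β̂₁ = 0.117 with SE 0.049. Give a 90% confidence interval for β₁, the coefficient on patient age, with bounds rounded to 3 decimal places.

(0.036, 0.198)

df = n − k − 1 = 332 − 3 − 1 = 328.
t* = t_{0.05, 328} = 1.649512.
Margin = t* × SE = 1.649512 × 0.049 = 0.08083.
CI: 0.117 ± 0.08083 → (0.036, 0.198).
With 90% confidence, each one-unit increase in patient age is associated with a change of between 0.036 and 0.198 days in hospital length of stay, holding the other predictors fixed.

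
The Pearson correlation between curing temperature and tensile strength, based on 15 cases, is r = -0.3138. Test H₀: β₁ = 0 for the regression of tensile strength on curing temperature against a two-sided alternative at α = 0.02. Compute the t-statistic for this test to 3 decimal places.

t = -1.192

t = r·√(n − 2)/√(1 − r²) = -0.3138·√13/√0.90153 = -1.192.
df = n − 2 = 13.
Two-sided p ≈ 0.2547, which is ≥ 0.02, so fail to reject H₀.
The data do not give significant evidence of a linear association between curing temperature and tensile strength.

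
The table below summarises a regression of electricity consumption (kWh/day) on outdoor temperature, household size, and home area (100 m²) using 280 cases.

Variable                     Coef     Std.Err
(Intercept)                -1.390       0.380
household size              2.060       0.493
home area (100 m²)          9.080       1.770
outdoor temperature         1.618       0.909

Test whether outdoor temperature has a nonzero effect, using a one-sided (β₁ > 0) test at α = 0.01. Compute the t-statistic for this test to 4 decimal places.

t = 1.7800

Read off: b = 1.618, SE = 0.909 for outdoor temperature.
H₀: β₁ = 0 vs H₁: β₁ > 0.
t = 1.618 / 0.909 = 1.7800.
df = n − k − 1 = 280 − 3 − 1 = 276.
One-sided p ≈ 0.0381, which is ≥ 0.01, so fail to reject H₀.
The data do not give significant evidence that the true slope on outdoor temperature is positive, holding the other predictors fixed.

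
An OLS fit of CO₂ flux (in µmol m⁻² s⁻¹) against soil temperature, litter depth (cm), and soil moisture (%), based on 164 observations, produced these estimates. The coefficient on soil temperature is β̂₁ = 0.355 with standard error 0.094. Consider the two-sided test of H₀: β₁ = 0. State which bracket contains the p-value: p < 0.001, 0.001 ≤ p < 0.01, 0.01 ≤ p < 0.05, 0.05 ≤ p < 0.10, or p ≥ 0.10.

p < 0.001

t = 0.355 / 0.094 = 3.777.
df = n − k − 1 = 164 − 3 − 1 = 160.
Two-sided p = 2·P(T_{160} > |t|) ≈ 0.0002.
So p < 0.001.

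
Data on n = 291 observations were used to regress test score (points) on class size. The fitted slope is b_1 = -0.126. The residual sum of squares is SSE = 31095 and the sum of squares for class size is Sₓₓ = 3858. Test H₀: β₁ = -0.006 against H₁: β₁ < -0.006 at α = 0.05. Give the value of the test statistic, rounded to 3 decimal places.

t = -0.719

MSE = SSE/(n − 2) = 31095/289 = 107.595.
SE(b_1) = √(MSE/Sₓₓ) = √(107.595/3858) = 0.167.
t = (-0.126 − (-0.006)) / 0.167 = -0.719.
df = n − 2 = 289.
One-sided p ≈ 0.2365, which is ≥ 0.05, so fail to reject H₀.
The data do not give significant evidence that the true slope on class size is below -0.006 points per unit.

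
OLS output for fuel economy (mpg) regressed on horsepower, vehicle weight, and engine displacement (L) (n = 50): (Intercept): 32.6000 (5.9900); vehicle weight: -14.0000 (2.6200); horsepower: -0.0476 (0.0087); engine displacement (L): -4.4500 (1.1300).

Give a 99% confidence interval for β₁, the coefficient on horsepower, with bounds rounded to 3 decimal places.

(-0.071, -0.024)

Read off: b = -0.0476, SE = 0.0087 for horsepower.
df = n − k − 1 = 50 − 3 − 1 = 46.
t* = t_{0.005, 46} = 2.687013.
Margin = t* × SE = 2.687013 × 0.0087 = 0.02338.
CI: -0.0476 ± 0.02338 → (-0.071, -0.024).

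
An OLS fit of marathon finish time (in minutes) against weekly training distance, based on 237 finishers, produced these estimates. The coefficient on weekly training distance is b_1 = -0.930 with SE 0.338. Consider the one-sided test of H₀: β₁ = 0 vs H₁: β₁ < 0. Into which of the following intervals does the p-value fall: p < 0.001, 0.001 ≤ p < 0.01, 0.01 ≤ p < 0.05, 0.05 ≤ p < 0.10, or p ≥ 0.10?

0.001 ≤ p < 0.01

t = -0.930 / 0.338 = -2.751.
df = n − 2 = 237 − 2 = 235.
One-sided p = P(T_{235} < t) ≈ 0.0032.
So 0.001 ≤ p < 0.01.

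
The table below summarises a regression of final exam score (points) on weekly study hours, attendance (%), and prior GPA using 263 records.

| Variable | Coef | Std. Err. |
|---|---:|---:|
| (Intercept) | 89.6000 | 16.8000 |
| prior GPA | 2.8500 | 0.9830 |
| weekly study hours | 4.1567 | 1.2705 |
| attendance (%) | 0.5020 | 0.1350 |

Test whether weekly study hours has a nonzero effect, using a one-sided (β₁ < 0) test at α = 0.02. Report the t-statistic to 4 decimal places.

t = 3.2717

Read off: b = 4.1567, SE = 1.2705 for weekly study hours.
H₀: β₁ = 0 vs H₁: β₁ < 0.
t = 4.1567 / 1.2705 = 3.2717.
df = n − k − 1 = 263 − 3 − 1 = 259.
One-sided p ≈ 0.9994, which is ≥ 0.02, so fail to reject H₀.
The data do not give significant evidence that the true slope on weekly study hours is negative, holding the other predictors fixed.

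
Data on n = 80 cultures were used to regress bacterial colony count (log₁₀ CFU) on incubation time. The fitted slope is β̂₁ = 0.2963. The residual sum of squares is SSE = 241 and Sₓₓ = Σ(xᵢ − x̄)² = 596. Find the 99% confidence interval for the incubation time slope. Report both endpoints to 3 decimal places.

MSE = SSE/(n − 2) = 241/78 = 3.08974.
SE(β̂₁) = √(MSE/Sₓₓ) = √(3.08974/596) = 0.0720009.
df = n − 2 = 78.
t* = t_{0.005, 78} = 2.64034.
Margin = t* × SE = 2.64034 × 0.0720009 = 0.19011.
CI: 0.2963 ± 0.19011 → (0.106, 0.486).
With 99% confidence, each one-unit increase in incubation time is associated with a change of between 0.106 and 0.486 log₁₀ CFU in bacterial colony count.

(0.106, 0.486)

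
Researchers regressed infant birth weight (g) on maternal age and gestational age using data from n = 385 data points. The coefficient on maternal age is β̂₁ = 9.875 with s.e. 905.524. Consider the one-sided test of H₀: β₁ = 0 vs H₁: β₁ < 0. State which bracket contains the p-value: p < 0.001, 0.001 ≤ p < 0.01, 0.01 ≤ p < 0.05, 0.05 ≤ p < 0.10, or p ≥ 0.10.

t = 9.875 / 905.524 = 0.011.
df = n − k − 1 = 385 − 2 − 1 = 382.
One-sided p = P(T_{382} < t) ≈ 0.5043.
So p ≥ 0.10.

p ≥ 0.10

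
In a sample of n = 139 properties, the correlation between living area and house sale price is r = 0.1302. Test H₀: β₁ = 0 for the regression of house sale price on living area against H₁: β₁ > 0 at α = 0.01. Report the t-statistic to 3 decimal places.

t = 1.537

t = r·√(n − 2)/√(1 − r²) = 0.1302·√137/√0.983048 = 1.537.
df = n − 2 = 137.
One-sided p ≈ 0.0633, which is ≥ 0.01, so fail to reject H₀.
The data do not give significant evidence of a linear association between living area and house sale price.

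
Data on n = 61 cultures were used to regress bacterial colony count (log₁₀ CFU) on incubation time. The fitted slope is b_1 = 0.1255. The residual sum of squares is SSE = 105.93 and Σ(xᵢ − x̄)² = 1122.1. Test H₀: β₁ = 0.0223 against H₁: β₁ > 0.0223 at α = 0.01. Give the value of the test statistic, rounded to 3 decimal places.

MSE = SSE/(n − 2) = 105.93/59 = 1.79542.
SE(b_1) = √(MSE/Sₓₓ) = √(1.79542/1122.1) = 0.0400007.
t = (0.1255 − 0.0223) / 0.0400007 = 2.580.
df = n − 2 = 59.
One-sided p ≈ 0.0062, which is < 0.01, so reject H₀.
There is evidence that the true slope on incubation time exceeds 0.0223 log₁₀ CFU per unit.

t = 2.580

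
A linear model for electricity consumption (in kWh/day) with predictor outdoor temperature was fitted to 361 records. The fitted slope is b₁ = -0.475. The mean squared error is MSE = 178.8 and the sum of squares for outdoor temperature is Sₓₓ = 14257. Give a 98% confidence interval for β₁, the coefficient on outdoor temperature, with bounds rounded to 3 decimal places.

(-0.737, -0.213)

SE(b₁) = √(MSE/Sₓₓ) = √(178.8/14257) = 0.111988.
df = n − 2 = 359.
t* = t_{0.01, 359} = 2.33678.
Margin = t* × SE = 2.33678 × 0.111988 = 0.26169.
CI: -0.475 ± 0.26169 → (-0.737, -0.213).
With 98% confidence, each one-unit increase in outdoor temperature is associated with a change of between -0.737 and -0.213 kWh/day in electricity consumption.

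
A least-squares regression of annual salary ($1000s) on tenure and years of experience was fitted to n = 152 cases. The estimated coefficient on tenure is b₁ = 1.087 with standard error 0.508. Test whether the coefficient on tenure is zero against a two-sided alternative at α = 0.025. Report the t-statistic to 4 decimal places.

H₀: β₁ = 0 vs H₁: β₁ ≠ 0.
t = (b₁ − β₁⁰)/SE = 1.087 / 0.508 = 2.1398.
df = n − k − 1 = 152 − 2 − 1 = 149.
Two-sided p ≈ 0.0340, which is ≥ 0.025, so fail to reject H₀.
The data do not give significant evidence of an association between tenure and annual salary, after adjusting for the other predictors.

t = 2.1398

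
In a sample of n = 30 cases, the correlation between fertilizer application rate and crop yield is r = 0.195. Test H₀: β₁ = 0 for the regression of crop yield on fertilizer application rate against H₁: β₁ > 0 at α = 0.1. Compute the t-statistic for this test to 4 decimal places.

t = r·√(n − 2)/√(1 − r²) = 0.195·√28/√0.961975 = 1.0520.
df = n − 2 = 28.
One-sided p ≈ 0.1509, which is ≥ 0.1, so fail to reject H₀.
The data do not give significant evidence of a linear association between fertilizer application rate and crop yield.

t = 1.0520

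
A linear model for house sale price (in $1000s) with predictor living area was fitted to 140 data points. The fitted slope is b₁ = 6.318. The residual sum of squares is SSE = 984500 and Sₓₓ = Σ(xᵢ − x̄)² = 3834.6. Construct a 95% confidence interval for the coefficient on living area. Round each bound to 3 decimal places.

(3.621, 9.015)

MSE = SSE/(n − 2) = 984500/138 = 7134.06.
SE(b₁) = √(MSE/Sₓₓ) = √(7134.06/3834.6) = 1.36398.
df = n − 2 = 138.
t* = t_{0.025, 138} = 1.977304.
Margin = t* × SE = 1.977304 × 1.36398 = 2.69700.
CI: 6.318 ± 2.69700 → (3.621, 9.015).
With 95% confidence, each one-unit increase in living area is associated with a change of between 3.621 and 9.015 $1000s in house sale price.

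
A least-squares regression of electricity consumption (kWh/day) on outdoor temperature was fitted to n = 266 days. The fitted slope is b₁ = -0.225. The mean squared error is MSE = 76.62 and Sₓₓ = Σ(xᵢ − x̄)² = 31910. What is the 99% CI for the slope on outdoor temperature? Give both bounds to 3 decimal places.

SE(b₁) = √(MSE/Sₓₓ) = √(76.62/31910) = 0.0490013.
df = n − 2 = 264.
t* = t_{0.005, 264} = 2.59458.
Margin = t* × SE = 2.59458 × 0.0490013 = 0.12714.
CI: -0.225 ± 0.12714 → (-0.352, -0.098).
With 99% confidence, each one-unit increase in outdoor temperature is associated with a change of between -0.352 and -0.098 kWh/day in electricity consumption.

(-0.352, -0.098)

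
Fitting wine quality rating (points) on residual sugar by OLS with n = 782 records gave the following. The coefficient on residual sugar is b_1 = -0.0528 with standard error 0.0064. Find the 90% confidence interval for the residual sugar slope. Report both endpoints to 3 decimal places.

(-0.063, -0.042)

df = n − 2 = 782 − 2 = 780.
t* = t_{0.05, 780} = 1.64681.
Margin = t* × SE = 1.64681 × 0.0064 = 0.01054.
CI: -0.0528 ± 0.01054 → (-0.063, -0.042).
With 90% confidence, each one-unit increase in residual sugar is associated with a change of between -0.063 and -0.042 points in wine quality rating.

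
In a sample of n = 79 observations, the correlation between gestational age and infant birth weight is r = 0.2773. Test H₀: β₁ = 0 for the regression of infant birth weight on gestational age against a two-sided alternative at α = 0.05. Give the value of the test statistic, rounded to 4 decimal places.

t = 2.5326

t = r·√(n − 2)/√(1 − r²) = 0.2773·√77/√0.923105 = 2.5326.
df = n − 2 = 77.
Two-sided p ≈ 0.0134, which is < 0.05, so reject H₀.
There is evidence of a linear association between gestational age and infant birth weight.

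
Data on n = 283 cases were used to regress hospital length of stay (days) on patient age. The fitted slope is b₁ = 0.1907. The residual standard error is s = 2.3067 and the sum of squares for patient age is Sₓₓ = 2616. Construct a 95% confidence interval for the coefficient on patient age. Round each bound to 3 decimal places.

SE(b₁) = s/√Sₓₓ = 2.3067/√2616 = 0.0450996.
df = n − 2 = 281.
t* = t_{0.025, 281} = 1.968442.
Margin = t* × SE = 1.968442 × 0.0450996 = 0.08878.
CI: 0.1907 ± 0.08878 → (0.102, 0.279).
With 95% confidence, each one-unit increase in patient age is associated with a change of between 0.102 and 0.279 days in hospital length of stay.

(0.102, 0.279)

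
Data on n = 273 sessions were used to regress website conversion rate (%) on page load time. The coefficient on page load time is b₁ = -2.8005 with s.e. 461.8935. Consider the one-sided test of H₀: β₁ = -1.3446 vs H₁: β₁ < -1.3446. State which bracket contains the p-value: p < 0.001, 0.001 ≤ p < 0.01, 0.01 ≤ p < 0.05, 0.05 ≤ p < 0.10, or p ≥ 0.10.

p ≥ 0.10

t = (-2.8005 − (-1.3446)) / 461.8935 = -0.003.
df = n − 2 = 273 − 2 = 271.
One-sided p = P(T_{271} < t) ≈ 0.4987.
So p ≥ 0.10.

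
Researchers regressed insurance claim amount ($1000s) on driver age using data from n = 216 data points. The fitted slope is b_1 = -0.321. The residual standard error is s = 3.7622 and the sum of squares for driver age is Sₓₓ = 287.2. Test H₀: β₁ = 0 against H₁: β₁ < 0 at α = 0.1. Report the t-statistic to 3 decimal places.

t = -1.446

SE(b_1) = s/√Sₓₓ = 3.7622/√287.2 = 0.221998.
t = -0.321 / 0.221998 = -1.446.
df = n − 2 = 214.
One-sided p ≈ 0.0748, which is < 0.1, so reject H₀.
There is evidence that the true slope on driver age is negative.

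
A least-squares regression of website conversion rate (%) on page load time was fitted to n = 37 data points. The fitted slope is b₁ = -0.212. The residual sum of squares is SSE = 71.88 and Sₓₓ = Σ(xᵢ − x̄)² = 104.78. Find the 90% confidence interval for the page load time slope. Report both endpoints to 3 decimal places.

(-0.449, 0.025)

MSE = SSE/(n − 2) = 71.88/35 = 2.05371.
SE(b₁) = √(MSE/Sₓₓ) = √(2.05371/104.78) = 0.140001.
df = n − 2 = 35.
t* = t_{0.05, 35} = 1.689572.
Margin = t* × SE = 1.689572 × 0.140001 = 0.23654.
CI: -0.212 ± 0.23654 → (-0.449, 0.025).
With 90% confidence, each one-unit increase in page load time is associated with a change of between -0.449 and 0.025 % in website conversion rate.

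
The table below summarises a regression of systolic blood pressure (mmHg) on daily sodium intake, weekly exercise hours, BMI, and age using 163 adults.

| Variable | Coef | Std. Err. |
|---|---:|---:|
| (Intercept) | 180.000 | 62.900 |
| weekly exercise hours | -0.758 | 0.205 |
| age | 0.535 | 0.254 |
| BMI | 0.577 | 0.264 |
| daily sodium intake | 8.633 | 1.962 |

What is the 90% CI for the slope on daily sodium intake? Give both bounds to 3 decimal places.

(5.387, 11.879)

Read off: b = 8.633, SE = 1.962 for daily sodium intake.
df = n − k − 1 = 163 − 4 − 1 = 158.
t* = t_{0.05, 158} = 1.654555.
Margin = t* × SE = 1.654555 × 1.962 = 3.24624.
CI: 8.633 ± 3.24624 → (5.387, 11.879).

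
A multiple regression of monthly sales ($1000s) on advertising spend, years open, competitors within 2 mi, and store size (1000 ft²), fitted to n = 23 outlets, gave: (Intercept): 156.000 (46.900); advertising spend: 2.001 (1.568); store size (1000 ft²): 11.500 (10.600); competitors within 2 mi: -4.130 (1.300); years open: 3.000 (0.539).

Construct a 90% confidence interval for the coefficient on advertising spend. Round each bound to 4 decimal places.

Read off: b = 2.001, SE = 1.568 for advertising spend.
df = n − k − 1 = 23 − 4 − 1 = 18.
t* = t_{0.05, 18} = 1.734064.
Margin = t* × SE = 1.734064 × 1.568 = 2.719012.
CI: 2.001 ± 2.719012 → (-0.7180, 4.7200).

(-0.7180, 4.7200)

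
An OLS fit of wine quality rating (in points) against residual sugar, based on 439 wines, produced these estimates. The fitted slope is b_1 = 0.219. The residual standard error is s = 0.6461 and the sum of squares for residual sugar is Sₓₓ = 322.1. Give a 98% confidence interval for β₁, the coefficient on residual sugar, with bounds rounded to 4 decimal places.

(0.1349, 0.3031)

SE(b_1) = s/√Sₓₓ = 0.6461/√322.1 = 0.0360002.
df = n − 2 = 437.
t* = t_{0.01, 437} = 2.334911.
Margin = t* × SE = 2.334911 × 0.0360002 = 0.084057.
CI: 0.219 ± 0.084057 → (0.1349, 0.3031).
With 98% confidence, each one-unit increase in residual sugar is associated with a change of between 0.1349 and 0.3031 points in wine quality rating.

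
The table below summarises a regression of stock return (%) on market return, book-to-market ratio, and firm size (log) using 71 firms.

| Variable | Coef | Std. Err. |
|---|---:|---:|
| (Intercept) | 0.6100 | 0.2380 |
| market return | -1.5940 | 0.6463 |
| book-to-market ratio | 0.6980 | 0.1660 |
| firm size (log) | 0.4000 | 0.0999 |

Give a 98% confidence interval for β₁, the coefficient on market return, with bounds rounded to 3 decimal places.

(-3.134, -0.054)

Read off: b = -1.5940, SE = 0.6463 for market return.
df = n − k − 1 = 71 − 3 − 1 = 67.
t* = t_{0.01, 67} = 2.383302.
Margin = t* × SE = 2.383302 × 0.6463 = 1.54033.
CI: -1.5940 ± 1.54033 → (-3.134, -0.054).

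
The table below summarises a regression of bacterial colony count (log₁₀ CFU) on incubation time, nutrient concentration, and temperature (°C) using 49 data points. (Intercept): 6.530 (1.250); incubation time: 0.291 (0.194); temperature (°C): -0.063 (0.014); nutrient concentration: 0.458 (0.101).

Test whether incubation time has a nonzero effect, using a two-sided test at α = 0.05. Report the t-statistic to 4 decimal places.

Read off: b = 0.291, SE = 0.194 for incubation time.
H₀: β₁ = 0 vs H₁: β₁ ≠ 0.
t = 0.291 / 0.194 = 1.5000.
df = n − k − 1 = 49 − 3 − 1 = 45.
Two-sided p ≈ 0.1406, which is ≥ 0.05, so fail to reject H₀.
The data do not give significant evidence of an association between incubation time and bacterial colony count, after adjusting for the other predictors.

t = 1.5000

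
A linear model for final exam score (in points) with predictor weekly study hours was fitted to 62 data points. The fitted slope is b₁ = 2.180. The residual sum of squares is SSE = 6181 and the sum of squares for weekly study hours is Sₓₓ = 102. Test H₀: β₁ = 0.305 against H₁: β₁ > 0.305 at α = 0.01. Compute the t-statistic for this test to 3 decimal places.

t = 1.866

MSE = SSE/(n − 2) = 6181/60 = 103.017.
SE(b₁) = √(MSE/Sₓₓ) = √(103.017/102) = 1.00497.
t = (2.180 − 0.305) / 1.00497 = 1.866.
df = n − 2 = 60.
One-sided p ≈ 0.0335, which is ≥ 0.01, so fail to reject H₀.
The data do not give significant evidence that the true slope on weekly study hours exceeds 0.305 points per unit.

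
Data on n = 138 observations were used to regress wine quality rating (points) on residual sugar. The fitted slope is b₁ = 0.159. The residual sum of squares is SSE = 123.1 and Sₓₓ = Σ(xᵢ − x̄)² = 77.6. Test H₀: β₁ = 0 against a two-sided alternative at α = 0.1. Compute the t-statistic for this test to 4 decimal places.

t = 1.4722

MSE = SSE/(n − 2) = 123.1/136 = 0.905147.
SE(b₁) = √(MSE/Sₓₓ) = √(0.905147/77.6) = 0.108001.
t = 0.159 / 0.108001 = 1.4722.
df = n − 2 = 136.
Two-sided p ≈ 0.1433, which is ≥ 0.1, so fail to reject H₀.
The data do not give significant evidence of an association between residual sugar and wine quality rating.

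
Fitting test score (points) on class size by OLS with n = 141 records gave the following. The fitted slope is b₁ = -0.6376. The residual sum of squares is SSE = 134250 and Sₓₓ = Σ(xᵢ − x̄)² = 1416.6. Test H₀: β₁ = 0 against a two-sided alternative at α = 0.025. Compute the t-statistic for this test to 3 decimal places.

MSE = SSE/(n − 2) = 134250/139 = 965.827.
SE(b₁) = √(MSE/Sₓₓ) = √(965.827/1416.6) = 0.825707.
t = -0.6376 / 0.825707 = -0.772.
df = n − 2 = 139.
Two-sided p ≈ 0.4413, which is ≥ 0.025, so fail to reject H₀.
The data do not give significant evidence of an association between class size and test score.

t = -0.772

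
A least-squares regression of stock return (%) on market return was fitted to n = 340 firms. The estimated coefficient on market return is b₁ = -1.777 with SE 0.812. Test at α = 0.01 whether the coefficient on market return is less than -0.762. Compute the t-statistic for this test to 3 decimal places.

t = -1.250

H₀: β₁ = -0.762 vs H₁: β₁ < -0.762.
t = (b₁ − β₁⁰)/SE = (-1.777 − (-0.762)) / 0.812 = -1.250.
df = n − 2 = 340 − 2 = 338.
One-sided p ≈ 0.1061, which is ≥ 0.01, so fail to reject H₀.
The data do not give significant evidence that the true slope on market return is below -0.762 % per unit.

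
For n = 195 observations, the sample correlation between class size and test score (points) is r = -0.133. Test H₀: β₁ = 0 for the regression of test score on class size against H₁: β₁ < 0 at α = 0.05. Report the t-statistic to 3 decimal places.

t = -1.864

t = r·√(n − 2)/√(1 − r²) = -0.133·√193/√0.982311 = -1.864.
df = n − 2 = 193.
One-sided p ≈ 0.0319, which is < 0.05, so reject H₀.
There is evidence of a linear association between class size and test score.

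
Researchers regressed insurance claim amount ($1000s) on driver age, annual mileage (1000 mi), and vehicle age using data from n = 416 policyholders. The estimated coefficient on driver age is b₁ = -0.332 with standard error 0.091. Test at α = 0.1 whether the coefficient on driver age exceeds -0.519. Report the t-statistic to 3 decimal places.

t = 2.055

H₀: β₁ = -0.519 vs H₁: β₁ > -0.519.
t = (b₁ − β₁⁰)/SE = (-0.332 − (-0.519)) / 0.091 = 2.055.
df = n − k − 1 = 416 − 3 − 1 = 412.
One-sided p ≈ 0.0203, which is < 0.1, so reject H₀.
There is evidence that the true slope on driver age exceeds -0.519 $1000s per unit, holding the other predictors fixed.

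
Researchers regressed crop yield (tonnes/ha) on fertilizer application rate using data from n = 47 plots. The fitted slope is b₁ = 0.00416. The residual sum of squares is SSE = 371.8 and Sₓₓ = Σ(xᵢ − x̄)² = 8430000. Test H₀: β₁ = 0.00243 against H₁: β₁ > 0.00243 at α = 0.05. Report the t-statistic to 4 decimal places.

MSE = SSE/(n − 2) = 371.8/45 = 8.26222.
SE(b₁) = √(MSE/Sₓₓ) = √(8.26222/8430000) = 0.000989999.
t = (0.00416 − 0.00243) / 0.000989999 = 1.7475.
df = n − 2 = 45.
One-sided p ≈ 0.0437, which is < 0.05, so reject H₀.
There is evidence that the true slope on fertilizer application rate exceeds 0.00243 tonnes/ha per unit.

t = 1.7475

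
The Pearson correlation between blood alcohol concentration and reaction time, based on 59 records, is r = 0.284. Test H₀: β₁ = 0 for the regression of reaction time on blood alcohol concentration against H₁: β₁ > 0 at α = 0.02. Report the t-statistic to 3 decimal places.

t = 2.236

t = r·√(n − 2)/√(1 − r²) = 0.284·√57/√0.919344 = 2.236.
df = n − 2 = 57.
One-sided p ≈ 0.0146, which is < 0.02, so reject H₀.
There is evidence of a linear association between blood alcohol concentration and reaction time.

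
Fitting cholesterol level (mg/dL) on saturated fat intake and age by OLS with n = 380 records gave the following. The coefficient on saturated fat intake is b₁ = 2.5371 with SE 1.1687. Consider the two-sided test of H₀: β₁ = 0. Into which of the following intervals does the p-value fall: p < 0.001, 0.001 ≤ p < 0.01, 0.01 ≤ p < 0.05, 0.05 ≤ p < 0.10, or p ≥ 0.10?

0.01 ≤ p < 0.05

t = 2.5371 / 1.1687 = 2.171.
df = n − k − 1 = 380 − 2 − 1 = 377.
Two-sided p = 2·P(T_{377} > |t|) ≈ 0.0306.
So 0.01 ≤ p < 0.05.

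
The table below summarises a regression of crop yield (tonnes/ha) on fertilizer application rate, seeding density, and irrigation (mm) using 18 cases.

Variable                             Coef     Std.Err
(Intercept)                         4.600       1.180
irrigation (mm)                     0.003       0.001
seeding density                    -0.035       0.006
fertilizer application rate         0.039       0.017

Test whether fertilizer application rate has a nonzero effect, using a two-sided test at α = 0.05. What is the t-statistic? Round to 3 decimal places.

Read off: b = 0.039, SE = 0.017 for fertilizer application rate.
H₀: β₁ = 0 vs H₁: β₁ ≠ 0.
t = 0.039 / 0.017 = 2.294.
df = n − k − 1 = 18 − 3 − 1 = 14.
Two-sided p ≈ 0.0378, which is < 0.05, so reject H₀.
There is evidence that fertilizer application rate is associated with crop yield, holding the other predictors fixed.

t = 2.294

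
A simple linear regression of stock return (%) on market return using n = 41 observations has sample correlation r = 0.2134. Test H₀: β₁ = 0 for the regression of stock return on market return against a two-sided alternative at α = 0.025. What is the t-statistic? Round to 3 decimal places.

t = r·√(n − 2)/√(1 − r²) = 0.2134·√39/√0.95446 = 1.364.
df = n − 2 = 39.
Two-sided p ≈ 0.1804, which is ≥ 0.025, so fail to reject H₀.
The data do not give significant evidence of a linear association between market return and stock return.

t = 1.364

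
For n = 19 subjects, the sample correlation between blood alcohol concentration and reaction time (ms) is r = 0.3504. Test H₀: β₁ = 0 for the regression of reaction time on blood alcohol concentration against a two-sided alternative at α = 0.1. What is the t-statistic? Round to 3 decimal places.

t = 1.543

t = r·√(n − 2)/√(1 − r²) = 0.3504·√17/√0.87722 = 1.543.
df = n − 2 = 17.
Two-sided p ≈ 0.1414, which is ≥ 0.1, so fail to reject H₀.
The data do not give significant evidence of a linear association between blood alcohol concentration and reaction time.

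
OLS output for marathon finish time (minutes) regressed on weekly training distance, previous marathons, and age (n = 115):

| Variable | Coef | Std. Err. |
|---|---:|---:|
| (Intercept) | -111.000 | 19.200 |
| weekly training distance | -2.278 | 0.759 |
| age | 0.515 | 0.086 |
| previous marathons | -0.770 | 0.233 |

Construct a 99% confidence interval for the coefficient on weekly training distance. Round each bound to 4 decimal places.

(-4.2672, -0.2888)

Read off: b = -2.278, SE = 0.759 for weekly training distance.
df = n − k − 1 = 115 − 3 − 1 = 111.
t* = t_{0.005, 111} = 2.620849.
Margin = t* × SE = 2.620849 × 0.759 = 1.989224.
CI: -2.278 ± 1.989224 → (-4.2672, -0.2888).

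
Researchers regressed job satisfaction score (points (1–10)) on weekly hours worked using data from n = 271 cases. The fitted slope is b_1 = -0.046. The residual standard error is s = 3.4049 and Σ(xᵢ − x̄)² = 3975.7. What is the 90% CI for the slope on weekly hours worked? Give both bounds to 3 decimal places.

(-0.135, 0.043)

SE(b_1) = s/√Sₓₓ = 3.4049/√3975.7 = 0.0540005.
df = n − 2 = 269.
t* = t_{0.05, 269} = 1.650538.
Margin = t* × SE = 1.650538 × 0.0540005 = 0.08913.
CI: -0.046 ± 0.08913 → (-0.135, 0.043).
With 90% confidence, each one-unit increase in weekly hours worked is associated with a change of between -0.135 and 0.043 points (1–10) in job satisfaction score.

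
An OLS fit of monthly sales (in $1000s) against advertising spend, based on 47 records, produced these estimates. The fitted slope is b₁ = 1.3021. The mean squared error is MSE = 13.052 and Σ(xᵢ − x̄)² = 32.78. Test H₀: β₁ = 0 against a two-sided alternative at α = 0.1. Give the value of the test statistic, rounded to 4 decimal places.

t = 2.0635

SE(b₁) = √(MSE/Sₓₓ) = √(13.052/32.78) = 0.631007.
t = 1.3021 / 0.631007 = 2.0635.
df = n − 2 = 45.
Two-sided p ≈ 0.0449, which is < 0.1, so reject H₀.
There is evidence that advertising spend is associated with monthly sales.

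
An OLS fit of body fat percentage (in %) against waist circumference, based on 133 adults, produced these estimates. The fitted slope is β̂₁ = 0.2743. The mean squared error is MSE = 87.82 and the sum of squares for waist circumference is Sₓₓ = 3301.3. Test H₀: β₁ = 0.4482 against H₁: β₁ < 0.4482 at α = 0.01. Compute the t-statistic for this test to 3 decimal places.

t = -1.066

SE(β̂₁) = √(MSE/Sₓₓ) = √(87.82/3301.3) = 0.1631.
t = (0.2743 − 0.4482) / 0.1631 = -1.066.
df = n − 2 = 131.
One-sided p ≈ 0.1441, which is ≥ 0.01, so fail to reject H₀.
The data do not give significant evidence that the true slope on waist circumference is below 0.4482 % per unit.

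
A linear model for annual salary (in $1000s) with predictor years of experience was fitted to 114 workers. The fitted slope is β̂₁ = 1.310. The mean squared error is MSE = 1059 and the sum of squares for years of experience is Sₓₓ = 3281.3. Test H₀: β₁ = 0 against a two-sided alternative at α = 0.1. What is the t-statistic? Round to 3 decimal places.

SE(β̂₁) = √(MSE/Sₓₓ) = √(1059/3281.3) = 0.5681.
t = 1.310 / 0.5681 = 2.306.
df = n − 2 = 112.
Two-sided p ≈ 0.0230, which is < 0.1, so reject H₀.
There is evidence that years of experience is associated with annual salary.

t = 2.306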